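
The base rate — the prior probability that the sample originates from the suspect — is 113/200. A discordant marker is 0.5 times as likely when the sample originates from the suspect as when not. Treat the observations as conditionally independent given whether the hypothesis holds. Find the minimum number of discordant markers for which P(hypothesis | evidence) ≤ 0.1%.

Prior odds: 0.565 ÷ 0.435 = 113/87.
Likelihood ratio per discordant marker = 0.5.
Target posterior odds = 0.001/0.999 = 1/999.
Require 0.5ⁿ ≤ 1/999 ÷ (113/87) = 29/37629.
0.5¹⁰ = 1/1024 is still above 29/37629 but 0.5¹¹ = 1/2048 is at or below it, so n = 11.

11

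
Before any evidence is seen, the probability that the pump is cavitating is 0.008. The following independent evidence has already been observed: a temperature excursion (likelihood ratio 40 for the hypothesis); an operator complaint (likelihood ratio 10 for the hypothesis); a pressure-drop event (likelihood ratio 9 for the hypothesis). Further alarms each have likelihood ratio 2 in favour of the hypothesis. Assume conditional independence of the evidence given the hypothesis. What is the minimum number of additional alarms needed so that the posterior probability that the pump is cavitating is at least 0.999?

Prior odds = 0.008/0.992 = 1/124.
Combined Bayes factor of the evidence already in hand = 40 × 10 × 9 = 3600.
Odds after that evidence = (1/124) × 3600 = 900/31.
Target odds = 0.999/0.001 = 999.
Need 2ⁿ ≥ 999 ÷ (900/31) = 34.41.
2⁵ = 32 falls short of 34.41 but 2⁶ = 64 reaches it, so n = 6.

6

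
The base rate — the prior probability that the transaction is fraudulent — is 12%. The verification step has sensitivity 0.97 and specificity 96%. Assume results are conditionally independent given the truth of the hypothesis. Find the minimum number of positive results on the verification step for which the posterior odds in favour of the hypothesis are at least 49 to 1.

2

Prior odds: 0.12 ÷ 0.88 = 3/22.
False-positive rate = 1 − 0.96 = 0.04; likelihood ratio of a positive = 0.97/0.04 = 24.25.
Target odds = 49.
Need (3/22) × 24.25ⁿ ≥ 49, i.e. 24.25ⁿ ≥ 1078/3.
24.25¹ = 24.25 falls short of 1078/3 but 24.25² = 588.0625 reaches it, so n = 2.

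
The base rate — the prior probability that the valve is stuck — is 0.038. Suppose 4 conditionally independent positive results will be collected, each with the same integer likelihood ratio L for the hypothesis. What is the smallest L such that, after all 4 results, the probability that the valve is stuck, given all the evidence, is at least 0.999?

Prior odds = 0.038/0.962 = 19/481.
Target odds = 0.999/0.001 = 999.
Need L⁴ ≥ 999 ÷ (19/481) = 480519/19.
12⁴ = 20736 < 480519/19 ≤ 28561 = 13⁴, so L = 13.

13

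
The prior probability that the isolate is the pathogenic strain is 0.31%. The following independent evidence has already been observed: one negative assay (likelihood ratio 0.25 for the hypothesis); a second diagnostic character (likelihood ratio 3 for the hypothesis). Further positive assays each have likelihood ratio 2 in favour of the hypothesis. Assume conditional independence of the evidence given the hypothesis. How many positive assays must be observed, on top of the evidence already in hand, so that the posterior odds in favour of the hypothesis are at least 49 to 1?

Prior odds = 0.0031/0.9969 = 31/9969.
Combined Bayes factor of the evidence already in hand = 0.25 × 3 = 0.75.
Odds after that evidence = (31/9969) × 0.75 = 31/13292.
Target odds = 49.
Need 2ⁿ ≥ 49 ÷ (31/13292) = 651308/31.
2¹⁴ = 16384 falls short of 651308/31 but 2¹⁵ = 32768 reaches it, so n = 15.

15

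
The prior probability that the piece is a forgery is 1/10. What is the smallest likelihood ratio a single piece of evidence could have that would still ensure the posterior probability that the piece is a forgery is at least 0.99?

891

Prior odds = 0.1/0.9 = 1/9.
Target odds = 0.99/0.01 = 99.
Required Bayes factor = 99 ÷ (1/9) = 891.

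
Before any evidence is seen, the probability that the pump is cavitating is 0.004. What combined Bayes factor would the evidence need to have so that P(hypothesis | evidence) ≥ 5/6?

1245

Prior odds = 0.004/0.996 = 1/249.
Target odds = (5/6)/(1/6) = 5.
Required Bayes factor = 5 ÷ (1/249) = 1245.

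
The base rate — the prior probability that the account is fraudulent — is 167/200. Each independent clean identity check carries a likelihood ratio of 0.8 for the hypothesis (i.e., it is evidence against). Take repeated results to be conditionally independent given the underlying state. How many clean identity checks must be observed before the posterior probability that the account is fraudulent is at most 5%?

21

Prior odds: 0.835 ÷ 0.165 = 167/33.
Likelihood ratio per clean identity check = 0.8.
Target posterior odds = 0.05/0.95 = 1/19.
Require 0.8ⁿ ≤ 1/19 ÷ (167/33) = 33/3173.
0.8²⁰ ≈0.0115292 is still above 33/3173 but 0.8²¹ ≈0.00922337 is at or below it, so n = 21.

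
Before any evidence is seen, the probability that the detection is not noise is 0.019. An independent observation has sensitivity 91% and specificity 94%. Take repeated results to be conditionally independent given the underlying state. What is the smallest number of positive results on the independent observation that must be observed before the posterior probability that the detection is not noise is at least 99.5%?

Prior odds = 0.019/0.981 = 19/981.
False-positive rate = 1 − 0.94 = 0.06; likelihood ratio of a positive = 0.91/0.06 = 91/6.
Target posterior odds = 0.995/0.005 = 199.
Require (91/6)ⁿ ≥ 199 ÷ (19/981) = 195219/19.
(91/6)³ = 753571/216 falls short of 195219/19 but (91/6)⁴ = 68574961/1296 reaches it, so n = 4.

4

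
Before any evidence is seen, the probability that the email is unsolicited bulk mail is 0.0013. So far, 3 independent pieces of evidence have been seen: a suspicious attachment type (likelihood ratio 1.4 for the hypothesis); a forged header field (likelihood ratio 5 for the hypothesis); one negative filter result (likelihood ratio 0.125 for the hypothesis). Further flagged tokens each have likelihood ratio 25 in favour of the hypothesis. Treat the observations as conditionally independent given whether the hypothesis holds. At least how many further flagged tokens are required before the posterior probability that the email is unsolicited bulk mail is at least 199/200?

4

Prior odds = 0.0013/0.9987 = 13/9987.
Combined Bayes factor of the evidence already in hand = 1.4 × 5 × 0.125 = 0.875.
Odds after that evidence = (13/9987) × 0.875 = 91/79896.
Target odds = 0.995/0.005 = 199.
Need 25ⁿ ≥ 199 ÷ (91/79896) = 15899304/91.
25³ = 15625 falls short of 15899304/91 but 25⁴ = 390625 reaches it, so n = 4.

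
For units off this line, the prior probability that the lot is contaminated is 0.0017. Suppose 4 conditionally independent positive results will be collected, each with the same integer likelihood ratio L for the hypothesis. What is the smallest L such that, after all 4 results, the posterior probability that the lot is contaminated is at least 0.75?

Prior odds = 0.0017/0.9983 = 17/9983.
Target odds = 0.75/0.25 = 3.
Need L⁴ ≥ 3 ÷ (17/9983) = 29949/17.
6⁴ = 1296 < 29949/17 ≤ 2401 = 7⁴, so L = 7.

7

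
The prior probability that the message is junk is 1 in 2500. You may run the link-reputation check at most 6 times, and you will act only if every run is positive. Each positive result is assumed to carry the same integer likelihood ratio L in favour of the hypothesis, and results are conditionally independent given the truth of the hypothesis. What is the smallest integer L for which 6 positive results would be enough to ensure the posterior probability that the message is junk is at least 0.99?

8

Prior odds = 0.0004/0.9996 = 1/2499.
Target odds = 0.99/0.01 = 99.
Need L⁶ ≥ 99 ÷ (1/2499) = 247401.
7⁶ = 117649 < 247401 ≤ 262144 = 8⁶, so L = 8.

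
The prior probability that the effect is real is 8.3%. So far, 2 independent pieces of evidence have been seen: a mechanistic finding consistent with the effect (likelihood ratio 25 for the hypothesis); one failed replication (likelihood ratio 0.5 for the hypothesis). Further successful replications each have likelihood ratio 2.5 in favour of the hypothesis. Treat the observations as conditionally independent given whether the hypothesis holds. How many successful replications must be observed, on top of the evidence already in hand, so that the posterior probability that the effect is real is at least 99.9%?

8

Prior odds = 0.083/0.917 = 83/917.
Combined Bayes factor of the evidence already in hand = 25 × 0.5 = 12.5.
Odds after that evidence = (83/917) × 12.5 = 2075/1834.
Target odds = 0.999/0.001 = 999.
Need 2.5ⁿ ≥ 999 ÷ (2075/1834) = 1832166/2075.
2.5⁷ = 610.3515625 falls short of 1832166/2075 but 2.5⁸ = 390625/256 reaches it, so n = 8.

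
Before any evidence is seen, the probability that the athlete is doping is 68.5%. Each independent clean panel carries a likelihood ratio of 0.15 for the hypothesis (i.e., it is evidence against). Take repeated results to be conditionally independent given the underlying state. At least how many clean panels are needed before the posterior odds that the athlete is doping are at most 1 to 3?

Prior odds = 0.685/0.315 = 137/63.
Likelihood ratio per clean panel = 0.15.
Target odds = 1/3.
Need (137/63) × 0.15ⁿ ≤ 1/3, i.e. 0.15ⁿ ≤ 21/137.
0.15¹ = 0.15, which is already at or below the required 21/137; so n = 1.

1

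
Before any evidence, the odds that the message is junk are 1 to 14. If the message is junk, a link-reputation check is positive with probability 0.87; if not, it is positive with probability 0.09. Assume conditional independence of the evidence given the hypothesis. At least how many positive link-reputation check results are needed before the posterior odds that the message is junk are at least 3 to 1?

Prior odds = 1/14.
Likelihood ratio of a positive = 0.87/0.09 = 29/3.
Target odds = 3.
Require (29/3)ⁿ ≥ 3 ÷ (1/14) = 42.
(29/3)¹ = 29/3 falls short of 42 but (29/3)² = 841/9 reaches it, so n = 2.

2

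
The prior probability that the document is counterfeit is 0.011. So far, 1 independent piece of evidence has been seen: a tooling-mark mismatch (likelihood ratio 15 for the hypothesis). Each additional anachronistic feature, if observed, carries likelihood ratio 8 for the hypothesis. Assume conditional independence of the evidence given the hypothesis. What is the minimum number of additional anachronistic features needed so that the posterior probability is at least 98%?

Prior odds = 0.011/0.989 = 11/989.
Bayes factor of the evidence already in hand = 15.
Odds after that evidence = (11/989) × 15 = 165/989.
Target odds = 0.98/0.02 = 49.
Need 8ⁿ ≥ 49 ÷ (165/989) = 48461/165.
8² = 64 falls short of 48461/165 but 8³ = 512 reaches it, so n = 3.

3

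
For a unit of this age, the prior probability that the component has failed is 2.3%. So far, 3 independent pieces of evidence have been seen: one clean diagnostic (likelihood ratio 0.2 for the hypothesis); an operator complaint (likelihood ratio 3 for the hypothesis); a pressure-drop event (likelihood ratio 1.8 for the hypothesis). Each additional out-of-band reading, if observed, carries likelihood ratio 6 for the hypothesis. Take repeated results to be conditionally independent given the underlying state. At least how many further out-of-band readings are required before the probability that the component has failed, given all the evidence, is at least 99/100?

5

Prior odds = 0.023/0.977 = 23/977.
Combined Bayes factor of the evidence already in hand = 0.2 × 3 × 1.8 = 1.08.
Odds after that evidence = (23/977) × 1.08 = 621/24425.
Target odds = 0.99/0.01 = 99.
Need 6ⁿ ≥ 99 ÷ (621/24425) = 268675/69.
6⁴ = 1296 falls short of 268675/69 but 6⁵ = 7776 reaches it, so n = 5.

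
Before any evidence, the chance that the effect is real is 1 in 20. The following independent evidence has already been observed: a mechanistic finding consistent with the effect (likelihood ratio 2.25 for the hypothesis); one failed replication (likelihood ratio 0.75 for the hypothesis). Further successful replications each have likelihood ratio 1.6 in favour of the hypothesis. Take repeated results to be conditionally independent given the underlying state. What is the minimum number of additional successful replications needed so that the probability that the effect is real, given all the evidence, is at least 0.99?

15

Prior odds = 0.05/0.95 = 1/19.
Combined Bayes factor of the evidence already in hand = 2.25 × 0.75 = 1.6875.
Odds after that evidence = (1/19) × 1.6875 = 27/304.
Target odds = 0.99/0.01 = 99.
Need 1.6ⁿ ≥ 99 ÷ (27/304) = 3344/3.
1.6¹⁴ ≈720.576 falls short of 3344/3 but 1.6¹⁵ ≈1152.92 reaches it, so n = 15.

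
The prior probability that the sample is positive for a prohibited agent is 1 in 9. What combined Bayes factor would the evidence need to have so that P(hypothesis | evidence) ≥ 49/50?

Prior odds = (1/9)/(8/9) = 0.125.
Target odds = 0.98/0.02 = 49.
Required Bayes factor = 49 ÷ 0.125 = 392.

392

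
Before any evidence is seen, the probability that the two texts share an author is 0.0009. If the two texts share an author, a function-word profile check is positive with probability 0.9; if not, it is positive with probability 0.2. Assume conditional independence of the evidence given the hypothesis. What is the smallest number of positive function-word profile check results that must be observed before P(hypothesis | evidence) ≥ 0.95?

7

Prior odds = 0.0009/0.9991 = 9/9991.
Likelihood ratio of a positive = 0.9/0.2 = 4.5.
Target odds: 0.95 ÷ 0.05 = 19.
Need (9/9991) × 4.5ⁿ ≥ 19, i.e. 4.5ⁿ ≥ 189829/9.
4.5⁶ = 8303.765625 falls short of 189829/9 but 4.5⁷ = 4782969/128 reaches it, so n = 7.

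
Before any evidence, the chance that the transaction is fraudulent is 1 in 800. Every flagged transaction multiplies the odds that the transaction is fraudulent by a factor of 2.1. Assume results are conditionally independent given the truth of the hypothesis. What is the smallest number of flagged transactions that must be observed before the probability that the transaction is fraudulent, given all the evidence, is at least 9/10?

12

Prior odds = 0.00125/0.99875 = 1/799.
Likelihood ratio per flagged transaction = 2.1.
Target posterior odds = 0.9/0.1 = 9.
Require 2.1ⁿ ≥ 9 ÷ (1/799) = 7191.
2.1¹¹ ≈3502.78 falls short of 7191 but 2.1¹² ≈7355.83 reaches it, so n = 12.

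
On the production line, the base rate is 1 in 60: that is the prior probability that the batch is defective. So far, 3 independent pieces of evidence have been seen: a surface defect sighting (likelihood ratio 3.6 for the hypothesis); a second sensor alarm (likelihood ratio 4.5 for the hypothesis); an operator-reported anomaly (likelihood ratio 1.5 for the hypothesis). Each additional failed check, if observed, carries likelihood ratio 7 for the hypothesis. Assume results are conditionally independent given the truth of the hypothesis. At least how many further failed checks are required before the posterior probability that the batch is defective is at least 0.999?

5

Prior odds = (1/60)/(59/60) = 1/59.
Combined Bayes factor of the evidence already in hand = 3.6 × 4.5 × 1.5 = 24.3.
Odds after that evidence = (1/59) × 24.3 = 243/590.
Target odds = 0.999/0.001 = 999.
Need 7ⁿ ≥ 999 ÷ (243/590) = 21830/9.
7⁴ = 2401 falls short of 21830/9 but 7⁵ = 16807 reaches it, so n = 5.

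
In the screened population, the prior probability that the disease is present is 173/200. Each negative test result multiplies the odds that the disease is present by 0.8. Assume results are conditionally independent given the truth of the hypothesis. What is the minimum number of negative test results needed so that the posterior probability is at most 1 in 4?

14

Prior odds: 0.865 ÷ 0.135 = 173/27.
Likelihood ratio per negative test result = 0.8.
Target odds: 0.25 ÷ 0.75 = 1/3.
Need (173/27) × 0.8ⁿ ≤ 1/3, i.e. 0.8ⁿ ≤ 9/173.
0.8¹³ ≈0.0549756 is still above 9/173 but 0.8¹⁴ ≈0.0439805 is at or below it, so n = 14.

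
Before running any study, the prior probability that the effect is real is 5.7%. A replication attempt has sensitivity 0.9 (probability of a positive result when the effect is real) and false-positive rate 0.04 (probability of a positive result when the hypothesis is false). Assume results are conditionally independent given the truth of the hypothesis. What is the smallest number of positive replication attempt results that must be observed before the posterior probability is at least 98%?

3

Prior odds = 0.057/0.943 = 57/943.
Likelihood ratio of a positive result = 0.9/0.04 = 22.5.
Target odds: 0.98 ÷ 0.02 = 49.
Need (57/943) × 22.5ⁿ ≥ 49, i.e. 22.5ⁿ ≥ 46207/57.
22.5² = 506.25 falls short of 46207/57 but 22.5³ = 11390.625 reaches it, so n = 3.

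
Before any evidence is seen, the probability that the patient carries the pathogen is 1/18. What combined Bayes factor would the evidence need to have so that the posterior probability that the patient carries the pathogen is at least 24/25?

Prior odds = (1/18)/(17/18) = 1/17.
Target odds = 0.96/0.04 = 24.
Required Bayes factor = 24 ÷ (1/17) = 408.

408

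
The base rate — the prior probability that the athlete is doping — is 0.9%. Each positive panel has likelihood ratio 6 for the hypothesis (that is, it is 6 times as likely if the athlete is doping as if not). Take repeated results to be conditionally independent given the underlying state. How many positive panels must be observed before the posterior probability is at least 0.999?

Prior odds: 0.009 ÷ 0.991 = 9/991.
Likelihood ratio per positive panel = 6.
Target posterior odds = 0.999/0.001 = 999.
Need (9/991) × 6ⁿ ≥ 999, i.e. 6ⁿ ≥ 110001.
6⁶ = 46656 falls short of 110001 but 6⁷ = 279936 reaches it, so n = 7.

7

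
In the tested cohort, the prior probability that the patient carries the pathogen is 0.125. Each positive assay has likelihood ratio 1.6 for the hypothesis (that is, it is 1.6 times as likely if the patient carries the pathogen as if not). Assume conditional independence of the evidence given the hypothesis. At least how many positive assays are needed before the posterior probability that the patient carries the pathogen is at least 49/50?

Prior odds = 0.125/0.875 = 1/7.
Likelihood ratio per positive assay = 1.6.
Target posterior odds = 0.98/0.02 = 49.
Need (1/7) × 1.6ⁿ ≥ 49, i.e. 1.6ⁿ ≥ 343.
1.6¹² ≈281.475 falls short of 343 but 1.6¹³ ≈450.36 reaches it, so n = 13.

13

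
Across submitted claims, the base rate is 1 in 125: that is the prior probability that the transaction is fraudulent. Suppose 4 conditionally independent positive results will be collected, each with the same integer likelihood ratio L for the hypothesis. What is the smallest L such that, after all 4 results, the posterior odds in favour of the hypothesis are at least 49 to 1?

Prior odds = 0.008/0.992 = 1/124.
Target odds = 49.
Need L⁴ ≥ 49 ÷ (1/124) = 6076.
8⁴ = 4096 < 6076 ≤ 6561 = 9⁴, so L = 9.

9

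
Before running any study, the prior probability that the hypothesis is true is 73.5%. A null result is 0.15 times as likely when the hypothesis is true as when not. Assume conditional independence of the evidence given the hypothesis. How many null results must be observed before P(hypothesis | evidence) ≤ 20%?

2

Prior odds = 0.735/0.265 = 147/53.
Likelihood ratio per null result = 0.15.
Target posterior odds = 0.2/0.8 = 0.25.
Require 0.15ⁿ ≤ 0.25 ÷ (147/53) = 53/588.
0.15¹ = 0.15 is still above 53/588 but 0.15² = 0.0225 is at or below it, so n = 2.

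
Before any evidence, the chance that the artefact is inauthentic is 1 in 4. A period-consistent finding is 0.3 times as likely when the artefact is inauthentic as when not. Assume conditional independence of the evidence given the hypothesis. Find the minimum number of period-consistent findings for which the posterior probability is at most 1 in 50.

3

Prior odds = 0.25/0.75 = 1/3.
Likelihood ratio per period-consistent finding = 0.3.
Target posterior odds = 0.02/0.98 = 1/49.
Require 0.3ⁿ ≤ 1/49 ÷ (1/3) = 3/49.
0.3² = 0.09 is still above 3/49 but 0.3³ = 0.027 is at or below it, so n = 3.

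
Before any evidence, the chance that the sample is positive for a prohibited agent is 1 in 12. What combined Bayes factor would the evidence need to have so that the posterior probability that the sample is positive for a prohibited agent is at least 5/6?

55

Prior odds = (1/12)/(11/12) = 1/11.
Target odds = (5/6)/(1/6) = 5.
Required Bayes factor = 5 ÷ (1/11) = 55.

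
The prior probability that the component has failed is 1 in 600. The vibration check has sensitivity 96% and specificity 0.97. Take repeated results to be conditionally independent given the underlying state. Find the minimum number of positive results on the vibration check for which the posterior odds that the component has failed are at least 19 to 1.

3

Prior odds: (1/600) ÷ (599/600) = 1/599.
False-positive rate = 1 − 0.97 = 0.03; likelihood ratio of a positive = 0.96/0.03 = 32.
Target odds = 19.
Require 32ⁿ ≥ 19 ÷ (1/599) = 11381.
32² = 1024 falls short of 11381 but 32³ = 32768 reaches it, so n = 3.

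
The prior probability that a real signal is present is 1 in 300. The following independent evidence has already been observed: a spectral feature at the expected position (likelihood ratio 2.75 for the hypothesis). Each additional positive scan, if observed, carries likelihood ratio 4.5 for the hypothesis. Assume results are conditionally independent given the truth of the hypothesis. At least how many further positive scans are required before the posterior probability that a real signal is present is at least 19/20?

6

Prior odds = (1/300)/(299/300) = 1/299.
Bayes factor of the evidence already in hand = 2.75.
Odds after that evidence = (1/299) × 2.75 = 11/1196.
Target odds = 0.95/0.05 = 19.
Need 4.5ⁿ ≥ 19 ÷ (11/1196) = 22724/11.
4.5⁵ = 1845.28125 falls short of 22724/11 but 4.5⁶ = 8303.765625 reaches it, so n = 6.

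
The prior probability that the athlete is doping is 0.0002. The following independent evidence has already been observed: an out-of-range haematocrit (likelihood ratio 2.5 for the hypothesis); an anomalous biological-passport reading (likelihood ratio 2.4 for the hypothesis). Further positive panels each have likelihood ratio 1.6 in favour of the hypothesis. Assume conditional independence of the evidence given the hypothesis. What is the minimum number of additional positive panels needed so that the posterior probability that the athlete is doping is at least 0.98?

23

Prior odds = 0.0002/0.9998 = 1/4999.
Combined Bayes factor of the evidence already in hand = 2.5 × 2.4 = 6.
Odds after that evidence = (1/4999) × 6 = 6/4999.
Target odds = 0.98/0.02 = 49.
Need 1.6ⁿ ≥ 49 ÷ (6/4999) = 244951/6.
1.6²² ≈30948.5 falls short of 244951/6 but 1.6²³ ≈49517.6 reaches it, so n = 23.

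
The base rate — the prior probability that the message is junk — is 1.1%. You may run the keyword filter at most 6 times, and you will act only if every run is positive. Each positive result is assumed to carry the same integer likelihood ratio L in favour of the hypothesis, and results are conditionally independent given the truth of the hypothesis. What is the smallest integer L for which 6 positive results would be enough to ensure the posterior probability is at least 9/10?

4

Prior odds = 0.011/0.989 = 11/989.
Target odds = 0.9/0.1 = 9.
Need L⁶ ≥ 9 ÷ (11/989) = 8901/11.
3⁶ = 729 < 8901/11 ≤ 4096 = 4⁶, so L = 4.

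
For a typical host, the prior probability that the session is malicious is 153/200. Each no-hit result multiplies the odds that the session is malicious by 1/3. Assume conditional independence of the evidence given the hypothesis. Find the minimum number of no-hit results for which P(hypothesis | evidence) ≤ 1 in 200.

6

Prior odds: 0.765 ÷ 0.235 = 153/47.
Likelihood ratio per no-hit result = 1/3.
Target posterior odds = 0.005/0.995 = 1/199.
Require (1/3)ⁿ ≤ 1/199 ÷ (153/47) = 47/30447.
(1/3)⁵ = 1/243 is still above 47/30447 but (1/3)⁶ = 1/729 is at or below it, so n = 6.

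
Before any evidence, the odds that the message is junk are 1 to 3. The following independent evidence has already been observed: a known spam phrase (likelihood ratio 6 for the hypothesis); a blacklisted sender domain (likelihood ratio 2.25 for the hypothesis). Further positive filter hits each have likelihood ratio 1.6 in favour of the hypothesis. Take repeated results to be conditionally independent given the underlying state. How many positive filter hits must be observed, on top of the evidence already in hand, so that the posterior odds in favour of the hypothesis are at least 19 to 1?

4

Prior odds = 1/3.
Combined Bayes factor of the evidence already in hand = 6 × 2.25 = 13.5.
Odds after that evidence = (1/3) × 13.5 = 4.5.
Target odds = 19.
Need 1.6ⁿ ≥ 19 ÷ 4.5 = 38/9.
1.6³ = 4.096 falls short of 38/9 but 1.6⁴ = 6.5536 reaches it, so n = 4.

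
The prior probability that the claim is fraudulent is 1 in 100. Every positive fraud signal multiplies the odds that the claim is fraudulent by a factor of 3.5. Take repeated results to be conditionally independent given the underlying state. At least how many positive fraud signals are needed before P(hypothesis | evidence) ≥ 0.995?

Prior odds: 0.01 ÷ 0.99 = 1/99.
Likelihood ratio per positive fraud signal = 3.5.
Target posterior odds = 0.995/0.005 = 199.
Require 3.5ⁿ ≥ 199 ÷ (1/99) = 19701.
3.5⁷ = 823543/128 falls short of 19701 but 3.5⁸ = 5764801/256 reaches it, so n = 8.

8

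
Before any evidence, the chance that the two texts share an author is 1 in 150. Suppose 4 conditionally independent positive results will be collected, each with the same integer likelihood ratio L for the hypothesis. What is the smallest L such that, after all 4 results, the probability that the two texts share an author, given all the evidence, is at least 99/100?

Prior odds = (1/150)/(149/150) = 1/149.
Target odds = 0.99/0.01 = 99.
Need L⁴ ≥ 99 ÷ (1/149) = 14751.
11⁴ = 14641 < 14751 ≤ 20736 = 12⁴, so L = 12.

12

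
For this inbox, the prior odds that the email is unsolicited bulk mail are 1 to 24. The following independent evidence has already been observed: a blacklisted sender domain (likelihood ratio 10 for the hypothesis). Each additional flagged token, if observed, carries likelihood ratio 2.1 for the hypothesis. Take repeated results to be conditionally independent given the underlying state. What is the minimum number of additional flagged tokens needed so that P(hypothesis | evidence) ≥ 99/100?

Prior odds = 1/24.
Bayes factor of the evidence already in hand = 10.
Odds after that evidence = (1/24) × 10 = 5/12.
Target odds = 0.99/0.01 = 99.
Need 2.1ⁿ ≥ 99 ÷ (5/12) = 237.6.
2.1⁷ ≈180.109 falls short of 237.6 but 2.1⁸ ≈378.229 reaches it, so n = 8.

8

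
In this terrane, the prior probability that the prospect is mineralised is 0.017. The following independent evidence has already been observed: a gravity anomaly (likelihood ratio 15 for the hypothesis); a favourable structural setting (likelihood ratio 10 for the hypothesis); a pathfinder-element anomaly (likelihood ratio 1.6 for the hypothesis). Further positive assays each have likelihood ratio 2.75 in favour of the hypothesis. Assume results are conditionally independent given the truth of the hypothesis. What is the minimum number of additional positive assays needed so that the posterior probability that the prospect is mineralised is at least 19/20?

Prior odds = 0.017/0.983 = 17/983.
Combined Bayes factor of the evidence already in hand = 15 × 10 × 1.6 = 240.
Odds after that evidence = (17/983) × 240 = 4080/983.
Target odds = 0.95/0.05 = 19.
Need 2.75ⁿ ≥ 19 ÷ (4080/983) = 18677/4080.
2.75¹ = 2.75 falls short of 18677/4080 but 2.75² = 7.5625 reaches it, so n = 2.

2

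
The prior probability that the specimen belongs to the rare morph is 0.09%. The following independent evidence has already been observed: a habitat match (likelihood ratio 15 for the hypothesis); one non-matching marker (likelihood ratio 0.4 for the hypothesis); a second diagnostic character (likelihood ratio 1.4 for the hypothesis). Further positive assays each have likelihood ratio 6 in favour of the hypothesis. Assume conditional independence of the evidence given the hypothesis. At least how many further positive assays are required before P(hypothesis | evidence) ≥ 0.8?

4

Prior odds = 0.0009/0.9991 = 9/9991.
Combined Bayes factor of the evidence already in hand = 15 × 0.4 × 1.4 = 8.4.
Odds after that evidence = (9/9991) × 8.4 = 378/49955.
Target odds = 0.8/0.2 = 4.
Need 6ⁿ ≥ 4 ÷ (378/49955) = 99910/189.
6³ = 216 falls short of 99910/189 but 6⁴ = 1296 reaches it, so n = 4.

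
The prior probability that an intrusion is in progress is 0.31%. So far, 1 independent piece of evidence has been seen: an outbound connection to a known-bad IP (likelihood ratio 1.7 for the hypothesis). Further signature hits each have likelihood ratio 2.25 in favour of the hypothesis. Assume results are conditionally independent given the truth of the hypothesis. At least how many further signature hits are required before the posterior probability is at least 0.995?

Prior odds = 0.0031/0.9969 = 31/9969.
Bayes factor of the evidence already in hand = 1.7.
Odds after that evidence = (31/9969) × 1.7 = 527/99690.
Target odds = 0.995/0.005 = 199.
Need 2.25ⁿ ≥ 199 ÷ (527/99690) = 19838310/527.
2.25¹² ≈16834.1 falls short of 19838310/527 but 2.25¹³ ≈37876.8 reaches it, so n = 13.

13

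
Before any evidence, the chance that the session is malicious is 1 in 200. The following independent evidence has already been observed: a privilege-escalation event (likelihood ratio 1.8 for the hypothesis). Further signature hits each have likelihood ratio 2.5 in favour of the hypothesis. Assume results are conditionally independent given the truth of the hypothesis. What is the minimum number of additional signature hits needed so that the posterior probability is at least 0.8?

Prior odds = 0.005/0.995 = 1/199.
Bayes factor of the evidence already in hand = 1.8.
Odds after that evidence = (1/199) × 1.8 = 9/995.
Target odds = 0.8/0.2 = 4.
Need 2.5ⁿ ≥ 4 ÷ (9/995) = 3980/9.
2.5⁶ = 244.140625 falls short of 3980/9 but 2.5⁷ = 610.3515625 reaches it, so n = 7.

7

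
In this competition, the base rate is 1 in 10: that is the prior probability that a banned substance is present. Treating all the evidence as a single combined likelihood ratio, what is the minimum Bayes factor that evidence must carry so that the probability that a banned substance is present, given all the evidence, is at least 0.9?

81

Prior odds = 0.1/0.9 = 1/9.
Target odds = 0.9/0.1 = 9.
Required Bayes factor = 9 ÷ (1/9) = 81.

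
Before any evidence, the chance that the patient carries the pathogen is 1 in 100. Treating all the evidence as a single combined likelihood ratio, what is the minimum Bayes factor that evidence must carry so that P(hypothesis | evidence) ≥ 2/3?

198

Prior odds = 0.01/0.99 = 1/99.
Target odds = (2/3)/(1/3) = 2.
Required Bayes factor = 2 ÷ (1/99) = 198.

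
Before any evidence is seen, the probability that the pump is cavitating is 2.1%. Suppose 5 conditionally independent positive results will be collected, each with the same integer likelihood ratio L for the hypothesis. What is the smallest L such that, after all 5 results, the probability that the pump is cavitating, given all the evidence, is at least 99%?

6

Prior odds = 0.021/0.979 = 21/979.
Target odds = 0.99/0.01 = 99.
Need L⁵ ≥ 99 ÷ (21/979) = 32307/7.
5⁵ = 3125 < 32307/7 ≤ 7776 = 6⁵, so L = 6.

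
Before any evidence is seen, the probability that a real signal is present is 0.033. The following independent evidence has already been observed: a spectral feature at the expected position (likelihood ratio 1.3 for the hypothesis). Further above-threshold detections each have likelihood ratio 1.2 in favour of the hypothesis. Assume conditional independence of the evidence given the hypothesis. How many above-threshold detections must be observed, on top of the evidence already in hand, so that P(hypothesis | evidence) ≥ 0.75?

24

Prior odds = 0.033/0.967 = 33/967.
Bayes factor of the evidence already in hand = 1.3.
Odds after that evidence = (33/967) × 1.3 = 429/9670.
Target odds = 0.75/0.25 = 3.
Need 1.2ⁿ ≥ 3 ÷ (429/9670) = 9670/143.
1.2²³ ≈66.2474 falls short of 9670/143 but 1.2²⁴ ≈79.4968 reaches it, so n = 24.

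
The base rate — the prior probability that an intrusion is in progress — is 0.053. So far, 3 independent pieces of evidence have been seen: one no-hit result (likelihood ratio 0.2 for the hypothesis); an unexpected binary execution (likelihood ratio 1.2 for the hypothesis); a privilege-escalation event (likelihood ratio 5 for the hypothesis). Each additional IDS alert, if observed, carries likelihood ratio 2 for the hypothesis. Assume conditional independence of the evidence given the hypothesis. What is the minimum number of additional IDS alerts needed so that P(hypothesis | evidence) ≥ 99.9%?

14

Prior odds = 0.053/0.947 = 53/947.
Combined Bayes factor of the evidence already in hand = 0.2 × 1.2 × 5 = 1.2.
Odds after that evidence = (53/947) × 1.2 = 318/4735.
Target odds = 0.999/0.001 = 999.
Need 2ⁿ ≥ 999 ÷ (318/4735) = 1576755/106.
2¹³ = 8192 falls short of 1576755/106 but 2¹⁴ = 16384 reaches it, so n = 14.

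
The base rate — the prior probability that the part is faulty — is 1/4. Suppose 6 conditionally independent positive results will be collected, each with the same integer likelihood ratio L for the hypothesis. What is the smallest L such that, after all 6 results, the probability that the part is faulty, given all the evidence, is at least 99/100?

3

Prior odds = 0.25/0.75 = 1/3.
Target odds = 0.99/0.01 = 99.
Need L⁶ ≥ 99 ÷ (1/3) = 297.
2⁶ = 64 < 297 ≤ 729 = 3⁶, so L = 3.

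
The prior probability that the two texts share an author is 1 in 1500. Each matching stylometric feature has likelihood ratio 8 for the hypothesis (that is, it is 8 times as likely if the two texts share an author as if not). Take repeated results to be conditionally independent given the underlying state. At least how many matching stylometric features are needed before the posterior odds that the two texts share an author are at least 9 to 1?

5

Prior odds = (1/1500)/(1499/1500) = 1/1499.
Likelihood ratio per matching stylometric feature = 8.
Target odds = 9.
Need (1/1499) × 8ⁿ ≥ 9, i.e. 8ⁿ ≥ 13491.
8⁴ = 4096 falls short of 13491 but 8⁵ = 32768 reaches it, so n = 5.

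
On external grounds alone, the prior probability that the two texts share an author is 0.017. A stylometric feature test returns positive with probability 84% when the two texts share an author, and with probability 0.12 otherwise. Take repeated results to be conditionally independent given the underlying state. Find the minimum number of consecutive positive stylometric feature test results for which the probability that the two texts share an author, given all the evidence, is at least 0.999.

Prior odds = 0.017/0.983 = 17/983.
Likelihood ratio of a positive result = 0.84/0.12 = 7.
Target posterior odds = 0.999/0.001 = 999.
Require 7ⁿ ≥ 999 ÷ (17/983) = 982017/17.
7⁵ = 16807 falls short of 982017/17 but 7⁶ = 117649 reaches it, so n = 6.

6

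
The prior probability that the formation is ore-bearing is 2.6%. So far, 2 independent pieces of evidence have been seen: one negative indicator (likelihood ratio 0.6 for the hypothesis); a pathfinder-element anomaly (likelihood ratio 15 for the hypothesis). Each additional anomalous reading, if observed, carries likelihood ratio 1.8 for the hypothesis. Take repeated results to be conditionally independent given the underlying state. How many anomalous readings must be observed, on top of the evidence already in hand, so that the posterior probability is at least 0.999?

15

Prior odds = 0.026/0.974 = 13/487.
Combined Bayes factor of the evidence already in hand = 0.6 × 15 = 9.
Odds after that evidence = (13/487) × 9 = 117/487.
Target odds = 0.999/0.001 = 999.
Need 1.8ⁿ ≥ 999 ÷ (117/487) = 54057/13.
1.8¹⁴ ≈3748.13 falls short of 54057/13 but 1.8¹⁵ ≈6746.64 reaches it, so n = 15.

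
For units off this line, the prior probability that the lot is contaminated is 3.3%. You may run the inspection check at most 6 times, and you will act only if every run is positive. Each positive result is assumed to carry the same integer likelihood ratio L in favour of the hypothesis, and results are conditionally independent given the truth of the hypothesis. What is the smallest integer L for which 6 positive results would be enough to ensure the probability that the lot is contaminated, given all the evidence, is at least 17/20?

3

Prior odds = 0.033/0.967 = 33/967.
Target odds = 0.85/0.15 = 17/3.
Need L⁶ ≥ 17/3 ÷ (33/967) = 16439/99.
2⁶ = 64 < 16439/99 ≤ 729 = 3⁶, so L = 3.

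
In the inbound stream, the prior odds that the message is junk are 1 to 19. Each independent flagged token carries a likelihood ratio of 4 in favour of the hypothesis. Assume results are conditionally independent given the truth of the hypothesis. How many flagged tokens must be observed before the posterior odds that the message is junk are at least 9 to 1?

4

Prior odds = 1/19.
Likelihood ratio per flagged token = 4.
Target odds = 9.
Require 4ⁿ ≥ 9 ÷ (1/19) = 171.
4³ = 64 falls short of 171 but 4⁴ = 256 reaches it, so n = 4.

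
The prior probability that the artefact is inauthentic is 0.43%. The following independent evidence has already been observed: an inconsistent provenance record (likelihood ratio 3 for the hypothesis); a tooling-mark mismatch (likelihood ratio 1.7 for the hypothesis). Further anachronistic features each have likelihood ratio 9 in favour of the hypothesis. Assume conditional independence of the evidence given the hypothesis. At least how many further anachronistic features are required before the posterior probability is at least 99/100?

4

Prior odds = 0.0043/0.9957 = 43/9957.
Combined Bayes factor of the evidence already in hand = 3 × 1.7 = 5.1.
Odds after that evidence = (43/9957) × 5.1 = 731/33190.
Target odds = 0.99/0.01 = 99.
Need 9ⁿ ≥ 99 ÷ (731/33190) = 3285810/731.
9³ = 729 falls short of 3285810/731 but 9⁴ = 6561 reaches it, so n = 4.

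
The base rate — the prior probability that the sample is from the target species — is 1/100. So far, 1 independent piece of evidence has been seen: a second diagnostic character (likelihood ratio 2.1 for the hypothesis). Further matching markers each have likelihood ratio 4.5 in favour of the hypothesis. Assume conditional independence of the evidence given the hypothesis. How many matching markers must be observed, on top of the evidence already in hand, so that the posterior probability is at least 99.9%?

8

Prior odds = 0.01/0.99 = 1/99.
Bayes factor of the evidence already in hand = 2.1.
Odds after that evidence = (1/99) × 2.1 = 7/330.
Target odds = 0.999/0.001 = 999.
Need 4.5ⁿ ≥ 999 ÷ (7/330) = 329670/7.
4.5⁷ = 4782969/128 falls short of 329670/7 but 4.5⁸ = 43046721/256 reaches it, so n = 8.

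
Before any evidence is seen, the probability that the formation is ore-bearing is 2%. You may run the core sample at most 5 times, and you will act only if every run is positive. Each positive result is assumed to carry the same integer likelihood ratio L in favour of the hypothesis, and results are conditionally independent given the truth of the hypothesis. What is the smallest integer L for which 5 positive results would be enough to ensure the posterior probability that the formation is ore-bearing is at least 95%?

4

Prior odds = 0.02/0.98 = 1/49.
Target odds = 0.95/0.05 = 19.
Need L⁵ ≥ 19 ÷ (1/49) = 931.
3⁵ = 243 < 931 ≤ 1024 = 4⁵, so L = 4.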